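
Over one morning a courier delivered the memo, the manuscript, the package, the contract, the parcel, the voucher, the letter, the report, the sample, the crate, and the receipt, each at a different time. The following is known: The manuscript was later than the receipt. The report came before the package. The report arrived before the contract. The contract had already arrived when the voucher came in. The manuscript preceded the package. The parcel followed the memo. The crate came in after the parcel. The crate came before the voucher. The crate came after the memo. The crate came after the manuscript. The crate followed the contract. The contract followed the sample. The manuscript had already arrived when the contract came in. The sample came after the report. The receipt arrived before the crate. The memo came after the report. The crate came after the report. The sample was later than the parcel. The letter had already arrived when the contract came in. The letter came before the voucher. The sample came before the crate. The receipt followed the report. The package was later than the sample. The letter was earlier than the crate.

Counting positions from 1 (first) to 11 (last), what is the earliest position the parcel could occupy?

3

The memo and the report must both come before the parcel — 2 forced predecessors.
Nothing else is forced ahead of the parcel, so its earliest slot is position 2 + 1 = 3.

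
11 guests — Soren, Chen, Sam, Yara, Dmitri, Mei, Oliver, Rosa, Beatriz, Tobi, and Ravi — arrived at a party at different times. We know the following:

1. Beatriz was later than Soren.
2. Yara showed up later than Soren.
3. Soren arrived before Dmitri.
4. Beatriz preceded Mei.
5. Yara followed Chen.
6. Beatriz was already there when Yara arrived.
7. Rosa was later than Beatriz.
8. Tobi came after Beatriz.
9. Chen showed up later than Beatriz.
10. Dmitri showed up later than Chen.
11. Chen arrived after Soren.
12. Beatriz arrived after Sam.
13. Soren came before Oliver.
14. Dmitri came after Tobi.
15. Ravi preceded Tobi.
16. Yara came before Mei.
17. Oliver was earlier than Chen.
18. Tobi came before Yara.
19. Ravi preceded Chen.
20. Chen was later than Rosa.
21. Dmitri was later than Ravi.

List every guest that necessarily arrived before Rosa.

Beatriz, Sam, Soren

Directly stated before Rosa: Beatriz.
Sam reaches Rosa via Sam → Beatriz → Rosa.
Soren reaches Rosa via Soren → Beatriz → Rosa.
No chain forces Mei (or any of the others) ahead of Rosa.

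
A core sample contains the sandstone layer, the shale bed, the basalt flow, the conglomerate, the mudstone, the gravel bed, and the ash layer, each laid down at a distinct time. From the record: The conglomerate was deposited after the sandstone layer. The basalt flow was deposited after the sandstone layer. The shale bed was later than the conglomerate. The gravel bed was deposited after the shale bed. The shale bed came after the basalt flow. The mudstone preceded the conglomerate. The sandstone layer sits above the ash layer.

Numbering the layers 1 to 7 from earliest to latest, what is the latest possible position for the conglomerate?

The conglomerate must come before the gravel bed and the shale bed — 2 layers forced after it.
Everything else can be placed before the conglomerate in some valid order, so the conglomerate can sit as late as position 7 − 2 = 5.

5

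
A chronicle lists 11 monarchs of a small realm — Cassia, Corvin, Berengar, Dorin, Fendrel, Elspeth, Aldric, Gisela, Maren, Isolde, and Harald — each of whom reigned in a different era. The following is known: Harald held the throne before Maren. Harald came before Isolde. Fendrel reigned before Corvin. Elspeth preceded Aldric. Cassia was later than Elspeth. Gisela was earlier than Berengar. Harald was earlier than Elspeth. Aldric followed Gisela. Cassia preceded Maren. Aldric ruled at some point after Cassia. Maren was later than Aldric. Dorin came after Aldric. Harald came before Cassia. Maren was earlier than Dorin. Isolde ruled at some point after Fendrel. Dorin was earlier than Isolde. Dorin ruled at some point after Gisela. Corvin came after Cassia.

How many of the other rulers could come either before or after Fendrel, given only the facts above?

Forced after Fendrel: Corvin and Isolde.
That leaves Aldric, Berengar, Cassia, Dorin, Elspeth, Gisela, Harald, and Maren with no forced order relative to Fendrel — 8.

8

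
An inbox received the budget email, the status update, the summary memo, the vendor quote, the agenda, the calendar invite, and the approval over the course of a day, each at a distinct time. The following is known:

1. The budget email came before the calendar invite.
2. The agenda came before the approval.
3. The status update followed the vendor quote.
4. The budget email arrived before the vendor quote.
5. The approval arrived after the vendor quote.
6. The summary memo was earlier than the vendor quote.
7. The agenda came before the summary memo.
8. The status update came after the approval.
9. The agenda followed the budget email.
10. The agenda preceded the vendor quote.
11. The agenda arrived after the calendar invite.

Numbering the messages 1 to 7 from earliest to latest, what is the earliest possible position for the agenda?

The budget email and the calendar invite must both come before the agenda — 2 forced predecessors.
Nothing else is forced ahead of the agenda, so its earliest slot is position 2 + 1 = 3.

3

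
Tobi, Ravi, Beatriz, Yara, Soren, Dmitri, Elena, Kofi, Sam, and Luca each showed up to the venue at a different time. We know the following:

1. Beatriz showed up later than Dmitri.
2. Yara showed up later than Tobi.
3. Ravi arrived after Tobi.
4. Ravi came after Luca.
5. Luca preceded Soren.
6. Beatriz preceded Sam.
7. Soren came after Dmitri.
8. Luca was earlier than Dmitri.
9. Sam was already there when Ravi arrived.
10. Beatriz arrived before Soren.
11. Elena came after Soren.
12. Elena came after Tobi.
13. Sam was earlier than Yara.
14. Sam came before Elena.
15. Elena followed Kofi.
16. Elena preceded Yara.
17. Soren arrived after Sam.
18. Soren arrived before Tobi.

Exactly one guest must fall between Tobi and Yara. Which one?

Tracing the constraints gives Tobi → Elena → Yara, so Elena sits after Tobi and before Yara.
No other guest is forced both after Tobi and before Yara.

Elena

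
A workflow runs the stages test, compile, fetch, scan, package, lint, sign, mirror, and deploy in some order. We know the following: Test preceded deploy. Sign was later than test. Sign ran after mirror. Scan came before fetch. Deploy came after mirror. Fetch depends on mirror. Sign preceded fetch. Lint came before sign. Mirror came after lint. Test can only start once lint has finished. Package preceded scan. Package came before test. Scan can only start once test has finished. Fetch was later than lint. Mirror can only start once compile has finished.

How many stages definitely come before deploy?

5

Directly stated before deploy: mirror and test.
Compile reaches deploy via compile → mirror → deploy.
Lint reaches deploy via lint → test → deploy.
Package reaches deploy via package → test → deploy.
That's compile, lint, mirror, package, and test — 5 in all.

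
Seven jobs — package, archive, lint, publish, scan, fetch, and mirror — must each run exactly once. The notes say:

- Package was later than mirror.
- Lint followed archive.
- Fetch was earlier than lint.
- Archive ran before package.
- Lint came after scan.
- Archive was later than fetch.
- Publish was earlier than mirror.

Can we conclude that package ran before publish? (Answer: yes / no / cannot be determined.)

Tracing the constraints gives publish → mirror → package, so publish must come before package.
That means package cannot be before publish.

no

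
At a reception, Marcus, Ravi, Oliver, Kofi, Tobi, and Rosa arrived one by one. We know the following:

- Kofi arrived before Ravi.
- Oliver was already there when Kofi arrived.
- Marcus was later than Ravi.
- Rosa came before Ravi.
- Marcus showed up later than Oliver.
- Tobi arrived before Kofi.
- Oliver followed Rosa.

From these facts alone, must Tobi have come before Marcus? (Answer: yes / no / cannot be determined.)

yes

Chain the constraints: Tobi → Kofi → Ravi → Marcus. Each link is directly stated, so Tobi comes before Marcus.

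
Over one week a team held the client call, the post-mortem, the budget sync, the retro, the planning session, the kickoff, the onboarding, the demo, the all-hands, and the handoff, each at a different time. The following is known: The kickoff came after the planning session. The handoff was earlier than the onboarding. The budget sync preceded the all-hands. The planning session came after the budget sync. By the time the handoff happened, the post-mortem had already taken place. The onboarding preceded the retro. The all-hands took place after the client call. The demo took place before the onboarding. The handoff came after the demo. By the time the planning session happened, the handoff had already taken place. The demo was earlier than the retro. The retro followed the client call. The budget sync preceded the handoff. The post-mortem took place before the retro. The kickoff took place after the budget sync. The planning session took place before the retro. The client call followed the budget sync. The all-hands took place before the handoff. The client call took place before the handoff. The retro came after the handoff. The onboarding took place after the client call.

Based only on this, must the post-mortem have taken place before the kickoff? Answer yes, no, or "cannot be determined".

Chain the constraints: the post-mortem → the handoff → the planning session → the kickoff. Each link is directly stated, so the post-mortem comes before the kickoff.

yes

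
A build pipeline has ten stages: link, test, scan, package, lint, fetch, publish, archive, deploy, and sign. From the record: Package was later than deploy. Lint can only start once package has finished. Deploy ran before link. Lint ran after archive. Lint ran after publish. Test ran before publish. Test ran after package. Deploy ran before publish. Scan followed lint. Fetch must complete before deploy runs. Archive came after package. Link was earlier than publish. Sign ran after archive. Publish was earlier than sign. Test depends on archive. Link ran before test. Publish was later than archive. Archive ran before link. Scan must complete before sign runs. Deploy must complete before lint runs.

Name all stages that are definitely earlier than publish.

archive, deploy, fetch, link, package, test

Directly stated before publish: archive, deploy, link, and test.
Fetch reaches publish via fetch → deploy → publish.
Package reaches publish via package → archive → publish.
No chain forces scan (or any of the others) ahead of publish.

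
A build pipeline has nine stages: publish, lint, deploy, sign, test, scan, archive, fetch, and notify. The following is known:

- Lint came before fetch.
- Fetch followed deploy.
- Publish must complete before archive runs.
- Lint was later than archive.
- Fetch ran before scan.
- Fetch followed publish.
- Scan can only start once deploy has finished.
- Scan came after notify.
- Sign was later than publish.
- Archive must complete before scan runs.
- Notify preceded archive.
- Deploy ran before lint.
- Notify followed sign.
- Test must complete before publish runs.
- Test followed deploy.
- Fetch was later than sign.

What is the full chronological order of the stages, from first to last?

The constraints fix every adjacent pair, so only one ordering works:
deploy → test → publish → sign → notify → archive → lint → fetch → scan.

deploy, test, publish, sign, notify, archive, lint, fetch, scan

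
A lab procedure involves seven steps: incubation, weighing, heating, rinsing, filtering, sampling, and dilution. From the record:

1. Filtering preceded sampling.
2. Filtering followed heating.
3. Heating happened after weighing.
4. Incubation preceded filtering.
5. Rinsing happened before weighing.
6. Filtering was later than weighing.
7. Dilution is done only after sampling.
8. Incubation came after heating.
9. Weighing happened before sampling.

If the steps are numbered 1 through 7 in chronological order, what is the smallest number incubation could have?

4

Heating, rinsing, and weighing must all come before incubation — 3 forced predecessors.
Nothing else is forced ahead of incubation, so its earliest slot is position 3 + 1 = 4.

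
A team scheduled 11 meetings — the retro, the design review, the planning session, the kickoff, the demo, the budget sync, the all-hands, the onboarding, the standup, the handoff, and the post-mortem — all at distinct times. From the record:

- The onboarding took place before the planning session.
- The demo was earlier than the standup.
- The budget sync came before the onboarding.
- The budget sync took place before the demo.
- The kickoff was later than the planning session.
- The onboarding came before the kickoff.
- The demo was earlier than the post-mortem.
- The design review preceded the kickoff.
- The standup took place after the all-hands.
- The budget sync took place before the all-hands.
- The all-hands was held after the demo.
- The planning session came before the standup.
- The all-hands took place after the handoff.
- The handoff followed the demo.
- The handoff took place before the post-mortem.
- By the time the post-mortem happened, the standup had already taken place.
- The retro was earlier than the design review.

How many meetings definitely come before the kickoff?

Directly stated before the kickoff: the design review, the onboarding, and the planning session.
The budget sync reaches the kickoff via the budget sync → the onboarding → the kickoff.
The retro reaches the kickoff via the retro → the design review → the kickoff.
No chain forces the post-mortem (or any of the others) ahead of the kickoff.
That's the budget sync, the design review, the onboarding, the planning session, and the retro — 5 in all.

5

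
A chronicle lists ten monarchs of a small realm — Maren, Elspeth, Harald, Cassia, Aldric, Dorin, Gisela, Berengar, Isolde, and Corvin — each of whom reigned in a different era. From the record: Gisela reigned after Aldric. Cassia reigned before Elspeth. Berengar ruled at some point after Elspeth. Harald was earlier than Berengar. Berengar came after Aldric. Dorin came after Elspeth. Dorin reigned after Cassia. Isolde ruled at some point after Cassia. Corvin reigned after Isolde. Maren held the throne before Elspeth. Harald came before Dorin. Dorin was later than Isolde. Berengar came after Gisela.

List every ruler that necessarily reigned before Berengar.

Directly stated before Berengar: Aldric, Elspeth, Gisela, and Harald.
Cassia reaches Berengar via Cassia → Elspeth → Berengar.
Maren reaches Berengar via Maren → Elspeth → Berengar.
No chain forces Isolde (or any of the others) ahead of Berengar.

Aldric, Cassia, Elspeth, Gisela, Harald, Maren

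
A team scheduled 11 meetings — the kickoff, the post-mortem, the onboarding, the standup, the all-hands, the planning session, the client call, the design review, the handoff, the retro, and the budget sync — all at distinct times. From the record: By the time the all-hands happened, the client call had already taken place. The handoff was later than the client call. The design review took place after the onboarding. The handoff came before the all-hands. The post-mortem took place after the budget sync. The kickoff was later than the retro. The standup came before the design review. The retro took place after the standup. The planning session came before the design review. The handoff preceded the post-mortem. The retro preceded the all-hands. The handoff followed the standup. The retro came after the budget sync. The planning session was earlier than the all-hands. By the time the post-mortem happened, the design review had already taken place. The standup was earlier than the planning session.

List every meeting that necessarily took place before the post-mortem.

Directly stated before the post-mortem: the budget sync, the design review, and the handoff.
The client call reaches the post-mortem via the client call → the handoff → the post-mortem.
The onboarding reaches the post-mortem via the onboarding → the design review → the post-mortem.
The planning session reaches the post-mortem via the planning session → the design review → the post-mortem.
Likewise the standup reaches the post-mortem by chaining the stated constraints.
No chain forces the retro (or any of the others) ahead of the post-mortem.

the budget sync, the client call, the design review, the handoff, the onboarding, the planning session, the standup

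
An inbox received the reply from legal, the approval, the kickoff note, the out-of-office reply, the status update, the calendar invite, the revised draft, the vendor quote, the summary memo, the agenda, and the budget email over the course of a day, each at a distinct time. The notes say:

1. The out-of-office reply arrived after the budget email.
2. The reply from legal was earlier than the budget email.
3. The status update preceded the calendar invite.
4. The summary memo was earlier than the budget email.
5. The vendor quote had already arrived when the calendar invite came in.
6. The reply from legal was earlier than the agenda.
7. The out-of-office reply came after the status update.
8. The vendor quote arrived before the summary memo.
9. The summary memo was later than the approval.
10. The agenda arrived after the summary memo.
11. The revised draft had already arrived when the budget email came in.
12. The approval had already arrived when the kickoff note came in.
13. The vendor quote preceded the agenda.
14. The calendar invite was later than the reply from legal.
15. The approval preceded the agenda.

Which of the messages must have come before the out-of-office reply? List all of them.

Directly stated before the out-of-office reply: the budget email and the status update.
The approval reaches the out-of-office reply via the approval → the summary memo → the budget email → the out-of-office reply.
The reply from legal reaches the out-of-office reply via the reply from legal → the budget email → the out-of-office reply.
The revised draft reaches the out-of-office reply via the revised draft → the budget email → the out-of-office reply.
Likewise the summary memo and the vendor quote each reach the out-of-office reply by chaining the stated constraints.
No chain forces the calendar invite (or any of the others) ahead of the out-of-office reply.

the approval, the budget email, the reply from legal, the revised draft, the status update, the summary memo, the vendor quote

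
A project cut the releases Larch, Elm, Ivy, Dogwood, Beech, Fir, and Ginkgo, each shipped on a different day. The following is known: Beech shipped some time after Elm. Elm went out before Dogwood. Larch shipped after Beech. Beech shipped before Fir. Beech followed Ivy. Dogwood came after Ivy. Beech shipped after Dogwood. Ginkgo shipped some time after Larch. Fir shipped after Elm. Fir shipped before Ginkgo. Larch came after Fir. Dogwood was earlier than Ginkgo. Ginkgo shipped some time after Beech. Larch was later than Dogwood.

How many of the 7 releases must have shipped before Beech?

3

Directly stated before Beech: Dogwood, Elm, and Ivy.
No chain forces Fir (or any of the others) ahead of Beech.
That's Dogwood, Elm, and Ivy — 3 in all.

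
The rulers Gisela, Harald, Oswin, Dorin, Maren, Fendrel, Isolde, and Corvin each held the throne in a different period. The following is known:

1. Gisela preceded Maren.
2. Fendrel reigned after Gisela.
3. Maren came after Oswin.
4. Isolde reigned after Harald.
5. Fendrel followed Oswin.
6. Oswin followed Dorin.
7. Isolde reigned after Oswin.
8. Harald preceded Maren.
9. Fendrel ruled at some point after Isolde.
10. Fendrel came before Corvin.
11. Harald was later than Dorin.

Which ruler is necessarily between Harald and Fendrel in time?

Isolde

Tracing the constraints gives Harald → Isolde → Fendrel, so Isolde sits after Harald and before Fendrel.
No other ruler is forced both after Harald and before Fendrel.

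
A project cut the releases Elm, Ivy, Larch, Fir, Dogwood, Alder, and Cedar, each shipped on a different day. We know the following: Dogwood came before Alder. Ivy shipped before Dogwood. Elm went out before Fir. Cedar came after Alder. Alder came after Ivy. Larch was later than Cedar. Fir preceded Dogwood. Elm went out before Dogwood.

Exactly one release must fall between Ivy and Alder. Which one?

Dogwood

Tracing the constraints gives Ivy → Dogwood → Alder, so Dogwood sits after Ivy and before Alder.
No other release is forced both after Ivy and before Alder.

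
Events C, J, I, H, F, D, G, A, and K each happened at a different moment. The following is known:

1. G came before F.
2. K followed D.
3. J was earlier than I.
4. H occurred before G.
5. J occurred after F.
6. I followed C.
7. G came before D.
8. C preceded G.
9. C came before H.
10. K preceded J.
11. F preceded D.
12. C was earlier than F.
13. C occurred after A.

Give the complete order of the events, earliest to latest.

The constraints fix every adjacent pair, so only one ordering works:
A → C → H → G → F → D → K → J → I.

A, C, H, G, F, D, K, J, I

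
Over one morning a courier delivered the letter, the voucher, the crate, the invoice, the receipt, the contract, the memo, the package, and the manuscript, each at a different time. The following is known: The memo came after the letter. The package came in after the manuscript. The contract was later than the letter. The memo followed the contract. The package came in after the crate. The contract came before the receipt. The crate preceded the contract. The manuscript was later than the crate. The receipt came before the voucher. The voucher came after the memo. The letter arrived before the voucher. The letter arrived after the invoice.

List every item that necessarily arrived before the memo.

the contract, the crate, the invoice, the letter

Directly stated before the memo: the contract and the letter.
The crate reaches the memo via the crate → the contract → the memo.
The invoice reaches the memo via the invoice → the letter → the memo.
No chain forces the voucher (or any of the others) ahead of the memo.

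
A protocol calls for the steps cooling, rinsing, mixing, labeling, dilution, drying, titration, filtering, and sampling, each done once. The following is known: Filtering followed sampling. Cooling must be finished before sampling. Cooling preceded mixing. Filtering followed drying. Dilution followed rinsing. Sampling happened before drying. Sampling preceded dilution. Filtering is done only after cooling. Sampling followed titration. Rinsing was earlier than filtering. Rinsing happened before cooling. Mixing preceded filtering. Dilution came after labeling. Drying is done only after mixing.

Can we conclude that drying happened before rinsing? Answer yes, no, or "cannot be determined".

no

Tracing the constraints gives rinsing → cooling → sampling → drying, so rinsing must come before drying.
That means drying cannot be before rinsing.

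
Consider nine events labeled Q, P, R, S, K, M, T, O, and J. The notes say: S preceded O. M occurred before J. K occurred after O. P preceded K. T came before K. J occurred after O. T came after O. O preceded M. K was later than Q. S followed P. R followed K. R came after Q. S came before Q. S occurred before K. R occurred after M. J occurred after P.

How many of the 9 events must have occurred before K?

5

Directly stated before K: O, P, Q, S, and T.
No chain forces R (or any of the others) ahead of K.
That's O, P, Q, S, and T — 5 in all.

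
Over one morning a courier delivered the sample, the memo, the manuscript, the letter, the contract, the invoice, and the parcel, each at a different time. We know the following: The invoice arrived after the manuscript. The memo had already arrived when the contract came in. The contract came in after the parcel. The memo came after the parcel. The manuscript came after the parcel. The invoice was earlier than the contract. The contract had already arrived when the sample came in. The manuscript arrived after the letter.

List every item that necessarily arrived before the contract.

the invoice, the letter, the manuscript, the memo, the parcel

Directly stated before the contract: the invoice, the memo, and the parcel.
The letter reaches the contract via the letter → the manuscript → the invoice → the contract.
The manuscript reaches the contract via the manuscript → the invoice → the contract.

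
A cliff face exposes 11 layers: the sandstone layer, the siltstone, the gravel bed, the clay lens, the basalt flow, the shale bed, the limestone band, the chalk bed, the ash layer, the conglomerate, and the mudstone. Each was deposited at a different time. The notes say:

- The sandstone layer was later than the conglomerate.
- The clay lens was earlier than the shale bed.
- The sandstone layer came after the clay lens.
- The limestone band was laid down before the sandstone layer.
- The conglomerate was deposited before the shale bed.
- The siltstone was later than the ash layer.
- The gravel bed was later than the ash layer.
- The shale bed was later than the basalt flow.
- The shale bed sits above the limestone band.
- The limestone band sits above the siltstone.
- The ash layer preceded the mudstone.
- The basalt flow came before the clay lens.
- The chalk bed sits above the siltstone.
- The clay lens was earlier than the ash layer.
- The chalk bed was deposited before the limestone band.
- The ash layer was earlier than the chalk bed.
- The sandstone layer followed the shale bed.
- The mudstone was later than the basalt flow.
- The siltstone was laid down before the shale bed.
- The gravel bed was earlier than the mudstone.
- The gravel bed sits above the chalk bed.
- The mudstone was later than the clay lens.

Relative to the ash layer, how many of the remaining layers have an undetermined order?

1

Forced before the ash layer: the basalt flow and the clay lens; forced after the ash layer: the chalk bed, the gravel bed, the limestone band, the mudstone, the sandstone layer, the shale bed, and the siltstone.
That leaves the conglomerate with no forced order relative to the ash layer — 1.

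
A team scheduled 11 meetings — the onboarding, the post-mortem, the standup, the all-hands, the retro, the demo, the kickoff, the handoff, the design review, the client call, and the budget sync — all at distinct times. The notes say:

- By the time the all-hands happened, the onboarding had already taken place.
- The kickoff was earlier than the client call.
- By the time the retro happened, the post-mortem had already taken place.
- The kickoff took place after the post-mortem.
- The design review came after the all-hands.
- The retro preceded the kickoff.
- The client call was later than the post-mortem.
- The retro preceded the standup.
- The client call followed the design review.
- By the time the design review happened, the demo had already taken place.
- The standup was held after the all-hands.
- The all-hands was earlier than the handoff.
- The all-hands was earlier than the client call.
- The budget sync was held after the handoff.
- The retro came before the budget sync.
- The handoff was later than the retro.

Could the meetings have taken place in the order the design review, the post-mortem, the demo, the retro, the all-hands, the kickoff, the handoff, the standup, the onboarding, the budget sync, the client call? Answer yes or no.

no

The constraints require the onboarding before the all-hands, but in the proposed sequence the all-hands appears ahead of the onboarding. That one violation is enough.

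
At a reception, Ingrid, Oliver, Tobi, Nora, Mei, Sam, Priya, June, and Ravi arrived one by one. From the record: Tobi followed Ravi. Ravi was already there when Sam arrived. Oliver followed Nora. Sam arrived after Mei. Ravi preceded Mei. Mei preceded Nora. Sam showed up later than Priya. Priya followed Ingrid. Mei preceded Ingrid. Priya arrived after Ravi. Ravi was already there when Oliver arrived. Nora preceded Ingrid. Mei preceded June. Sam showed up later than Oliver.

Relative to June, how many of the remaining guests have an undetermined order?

6

Forced before June: Mei and Ravi.
That leaves Ingrid, Nora, Oliver, Priya, Sam, and Tobi with no forced order relative to June — 6.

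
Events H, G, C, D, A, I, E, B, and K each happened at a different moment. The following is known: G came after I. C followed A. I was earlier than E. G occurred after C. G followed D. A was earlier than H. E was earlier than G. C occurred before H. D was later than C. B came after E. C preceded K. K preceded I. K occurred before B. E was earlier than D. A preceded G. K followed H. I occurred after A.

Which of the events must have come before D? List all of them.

A, C, E, H, I, K

Directly stated before D: C and E.
A reaches D via A → C → D.
H reaches D via H → K → I → E → D.
I reaches D via I → E → D.
Likewise K reaches D by chaining the stated constraints.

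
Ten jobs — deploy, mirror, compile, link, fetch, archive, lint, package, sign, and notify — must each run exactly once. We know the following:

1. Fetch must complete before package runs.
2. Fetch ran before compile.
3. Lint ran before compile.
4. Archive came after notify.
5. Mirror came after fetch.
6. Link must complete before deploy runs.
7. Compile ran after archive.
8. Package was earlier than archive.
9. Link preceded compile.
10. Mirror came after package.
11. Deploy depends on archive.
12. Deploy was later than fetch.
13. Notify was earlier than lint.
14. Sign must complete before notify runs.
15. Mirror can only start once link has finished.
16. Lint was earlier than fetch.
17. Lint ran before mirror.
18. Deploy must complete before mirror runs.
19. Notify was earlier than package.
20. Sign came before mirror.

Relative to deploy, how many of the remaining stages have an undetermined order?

Forced before deploy: archive, fetch, link, lint, notify, package, and sign; forced after deploy: mirror.
That leaves compile with no forced order relative to deploy — 1.

1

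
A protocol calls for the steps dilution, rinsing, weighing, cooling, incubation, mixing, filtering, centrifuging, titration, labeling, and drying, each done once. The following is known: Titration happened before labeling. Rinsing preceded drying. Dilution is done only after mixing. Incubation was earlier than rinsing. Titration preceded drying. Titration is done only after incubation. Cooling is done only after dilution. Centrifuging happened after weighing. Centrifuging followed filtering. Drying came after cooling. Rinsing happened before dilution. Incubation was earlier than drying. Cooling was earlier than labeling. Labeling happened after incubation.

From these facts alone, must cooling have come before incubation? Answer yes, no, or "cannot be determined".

no

Tracing the constraints gives incubation → rinsing → dilution → cooling, so incubation must come before cooling.
That means cooling cannot be before incubation.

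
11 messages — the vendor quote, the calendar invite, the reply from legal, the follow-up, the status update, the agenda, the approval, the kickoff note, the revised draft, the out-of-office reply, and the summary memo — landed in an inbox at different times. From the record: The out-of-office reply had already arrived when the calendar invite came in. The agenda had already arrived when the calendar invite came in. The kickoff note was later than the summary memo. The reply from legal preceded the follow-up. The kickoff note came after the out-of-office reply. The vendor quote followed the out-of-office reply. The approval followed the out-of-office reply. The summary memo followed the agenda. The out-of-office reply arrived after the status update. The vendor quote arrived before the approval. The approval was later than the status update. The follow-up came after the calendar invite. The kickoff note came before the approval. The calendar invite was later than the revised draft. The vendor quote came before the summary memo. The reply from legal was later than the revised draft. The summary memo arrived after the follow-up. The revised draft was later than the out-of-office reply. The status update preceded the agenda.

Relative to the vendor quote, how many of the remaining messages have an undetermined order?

Forced before the vendor quote: the out-of-office reply and the status update; forced after the vendor quote: the approval, the kickoff note, and the summary memo.
That leaves the agenda, the calendar invite, the follow-up, the reply from legal, and the revised draft with no forced order relative to the vendor quote — 5.

5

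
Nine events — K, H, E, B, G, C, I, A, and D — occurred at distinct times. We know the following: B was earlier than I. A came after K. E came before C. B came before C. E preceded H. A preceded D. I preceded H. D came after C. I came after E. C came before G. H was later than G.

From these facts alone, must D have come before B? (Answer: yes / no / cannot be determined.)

Tracing the constraints gives B → C → D, so B must come before D.
That means D cannot be before B.

no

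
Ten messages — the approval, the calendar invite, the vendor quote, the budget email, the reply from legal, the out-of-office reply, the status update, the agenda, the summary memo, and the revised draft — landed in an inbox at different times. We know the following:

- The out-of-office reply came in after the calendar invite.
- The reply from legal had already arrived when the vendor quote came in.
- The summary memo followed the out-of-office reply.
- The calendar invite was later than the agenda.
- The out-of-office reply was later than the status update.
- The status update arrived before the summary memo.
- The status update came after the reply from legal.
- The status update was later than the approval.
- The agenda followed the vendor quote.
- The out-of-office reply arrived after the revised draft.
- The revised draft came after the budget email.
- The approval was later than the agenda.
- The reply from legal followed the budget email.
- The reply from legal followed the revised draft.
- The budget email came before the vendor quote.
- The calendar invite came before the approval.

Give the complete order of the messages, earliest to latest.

The constraints fix every adjacent pair, so only one ordering works:
the budget email → the revised draft → the reply from legal → the vendor quote → the agenda → the calendar invite → the approval → the status update → the out-of-office reply → the summary memo.

the budget email, the revised draft, the reply from legal, the vendor quote, the agenda, the calendar invite, the approval, the status update, the out-of-office reply, the summary memo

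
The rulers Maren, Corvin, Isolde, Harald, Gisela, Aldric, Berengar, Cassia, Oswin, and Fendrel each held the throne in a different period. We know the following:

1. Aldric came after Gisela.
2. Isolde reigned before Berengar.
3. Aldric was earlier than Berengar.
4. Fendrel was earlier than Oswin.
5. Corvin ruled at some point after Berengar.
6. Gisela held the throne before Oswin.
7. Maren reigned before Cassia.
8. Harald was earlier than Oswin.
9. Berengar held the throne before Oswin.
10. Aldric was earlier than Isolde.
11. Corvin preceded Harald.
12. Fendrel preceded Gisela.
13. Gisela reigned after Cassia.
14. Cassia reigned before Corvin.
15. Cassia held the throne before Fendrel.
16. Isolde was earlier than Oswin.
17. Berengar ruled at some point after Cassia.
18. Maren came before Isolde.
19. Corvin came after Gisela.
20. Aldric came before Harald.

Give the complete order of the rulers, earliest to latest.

The constraints fix every adjacent pair, so only one ordering works:
Maren → Cassia → Fendrel → Gisela → Aldric → Isolde → Berengar → Corvin → Harald → Oswin.

Maren, Cassia, Fendrel, Gisela, Aldric, Isolde, Berengar, Corvin, Harald, Oswin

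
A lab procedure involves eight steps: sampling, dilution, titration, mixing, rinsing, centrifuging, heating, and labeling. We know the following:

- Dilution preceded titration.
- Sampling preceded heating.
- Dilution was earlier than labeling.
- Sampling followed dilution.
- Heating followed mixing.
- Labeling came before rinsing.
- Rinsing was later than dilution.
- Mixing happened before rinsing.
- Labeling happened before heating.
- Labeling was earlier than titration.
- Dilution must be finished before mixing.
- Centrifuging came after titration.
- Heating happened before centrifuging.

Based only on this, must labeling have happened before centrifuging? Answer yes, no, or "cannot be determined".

Chain the constraints: labeling → heating → centrifuging. Each link is directly stated, so labeling comes before centrifuging.

yes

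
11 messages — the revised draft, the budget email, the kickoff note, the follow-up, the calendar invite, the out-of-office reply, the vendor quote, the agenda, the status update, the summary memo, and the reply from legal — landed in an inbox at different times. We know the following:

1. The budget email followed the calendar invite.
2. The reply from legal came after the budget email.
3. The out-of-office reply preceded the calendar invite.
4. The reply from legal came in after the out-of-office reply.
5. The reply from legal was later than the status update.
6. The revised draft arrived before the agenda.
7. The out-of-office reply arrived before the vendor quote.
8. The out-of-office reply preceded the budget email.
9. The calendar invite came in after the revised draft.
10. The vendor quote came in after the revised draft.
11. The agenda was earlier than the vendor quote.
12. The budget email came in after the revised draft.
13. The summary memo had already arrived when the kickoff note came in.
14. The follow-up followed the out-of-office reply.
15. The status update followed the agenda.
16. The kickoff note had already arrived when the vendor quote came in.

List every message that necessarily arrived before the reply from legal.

Directly stated before the reply from legal: the budget email, the out-of-office reply, and the status update.
The agenda reaches the reply from legal via the agenda → the status update → the reply from legal.
The calendar invite reaches the reply from legal via the calendar invite → the budget email → the reply from legal.
The revised draft reaches the reply from legal via the revised draft → the budget email → the reply from legal.

the agenda, the budget email, the calendar invite, the out-of-office reply, the revised draft, the status update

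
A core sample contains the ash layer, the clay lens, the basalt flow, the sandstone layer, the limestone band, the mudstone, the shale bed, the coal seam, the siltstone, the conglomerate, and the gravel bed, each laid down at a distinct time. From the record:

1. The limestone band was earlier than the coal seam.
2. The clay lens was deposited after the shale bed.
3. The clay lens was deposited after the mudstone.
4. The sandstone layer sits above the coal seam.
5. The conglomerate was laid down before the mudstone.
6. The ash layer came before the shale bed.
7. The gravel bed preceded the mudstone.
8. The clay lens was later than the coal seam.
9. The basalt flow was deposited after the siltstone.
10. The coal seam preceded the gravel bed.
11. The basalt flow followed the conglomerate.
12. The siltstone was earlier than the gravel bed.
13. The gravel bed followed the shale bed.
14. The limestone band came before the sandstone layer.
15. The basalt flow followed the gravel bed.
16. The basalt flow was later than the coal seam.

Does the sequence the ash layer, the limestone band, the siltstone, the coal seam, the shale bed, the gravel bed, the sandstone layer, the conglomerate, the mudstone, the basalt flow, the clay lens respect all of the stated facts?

Check each stated constraint against the proposed order — e.g. the coal seam is ahead of the clay lens; the siltstone is ahead of the basalt flow. Every pair is in the required order; nothing is violated.

yes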